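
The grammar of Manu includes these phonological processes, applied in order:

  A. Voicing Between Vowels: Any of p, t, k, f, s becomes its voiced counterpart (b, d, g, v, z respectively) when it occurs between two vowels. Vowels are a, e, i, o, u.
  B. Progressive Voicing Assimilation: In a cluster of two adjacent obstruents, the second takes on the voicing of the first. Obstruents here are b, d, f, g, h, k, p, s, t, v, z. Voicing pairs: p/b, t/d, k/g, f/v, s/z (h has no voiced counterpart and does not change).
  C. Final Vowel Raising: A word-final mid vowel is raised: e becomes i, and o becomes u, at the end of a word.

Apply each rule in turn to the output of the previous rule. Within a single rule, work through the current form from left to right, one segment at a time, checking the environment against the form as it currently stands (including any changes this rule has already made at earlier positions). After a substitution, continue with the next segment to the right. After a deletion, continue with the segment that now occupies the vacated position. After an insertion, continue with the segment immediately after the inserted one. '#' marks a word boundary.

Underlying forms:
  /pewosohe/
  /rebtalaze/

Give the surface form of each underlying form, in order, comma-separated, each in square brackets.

[pewozohi], [rebdalazi]

/pewosohe/:
  A Voicing Between Vowels: [pewosohe] → [pewozohe]
  B Progressive Voicing Assimilation: no change — [pewozohe]
  C Final Vowel Raising: [pewozohe] → [pewozohi]
/rebtalaze/:
  A Voicing Between Vowels: no change — [rebtalaze]
  B Progressive Voicing Assimilation: [rebtalaze] → [rebdalaze]
  C Final Vowel Raising: [rebdalaze] → [rebdalazi]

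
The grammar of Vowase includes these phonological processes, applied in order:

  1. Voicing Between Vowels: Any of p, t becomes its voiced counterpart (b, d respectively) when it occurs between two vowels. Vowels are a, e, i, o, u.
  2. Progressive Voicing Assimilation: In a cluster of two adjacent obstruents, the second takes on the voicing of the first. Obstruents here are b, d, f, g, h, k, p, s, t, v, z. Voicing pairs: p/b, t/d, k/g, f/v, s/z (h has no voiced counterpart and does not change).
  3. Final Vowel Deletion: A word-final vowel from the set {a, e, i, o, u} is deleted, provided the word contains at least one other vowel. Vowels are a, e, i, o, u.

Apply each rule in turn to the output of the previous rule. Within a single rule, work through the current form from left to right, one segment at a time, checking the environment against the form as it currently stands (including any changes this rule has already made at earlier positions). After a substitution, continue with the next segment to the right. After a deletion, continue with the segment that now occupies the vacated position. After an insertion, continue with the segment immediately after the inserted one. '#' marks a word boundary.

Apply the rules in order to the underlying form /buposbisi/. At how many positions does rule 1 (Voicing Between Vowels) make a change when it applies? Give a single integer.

1

1 Voicing Between Vowels: [buposbisi] → [bubosbisi]
2 Progressive Voicing Assimilation: [bubosbisi] → [bubospisi]
3 Final Vowel Deletion: [bubospisi] → [bubospis]
Rule 1 changed 1 position(s).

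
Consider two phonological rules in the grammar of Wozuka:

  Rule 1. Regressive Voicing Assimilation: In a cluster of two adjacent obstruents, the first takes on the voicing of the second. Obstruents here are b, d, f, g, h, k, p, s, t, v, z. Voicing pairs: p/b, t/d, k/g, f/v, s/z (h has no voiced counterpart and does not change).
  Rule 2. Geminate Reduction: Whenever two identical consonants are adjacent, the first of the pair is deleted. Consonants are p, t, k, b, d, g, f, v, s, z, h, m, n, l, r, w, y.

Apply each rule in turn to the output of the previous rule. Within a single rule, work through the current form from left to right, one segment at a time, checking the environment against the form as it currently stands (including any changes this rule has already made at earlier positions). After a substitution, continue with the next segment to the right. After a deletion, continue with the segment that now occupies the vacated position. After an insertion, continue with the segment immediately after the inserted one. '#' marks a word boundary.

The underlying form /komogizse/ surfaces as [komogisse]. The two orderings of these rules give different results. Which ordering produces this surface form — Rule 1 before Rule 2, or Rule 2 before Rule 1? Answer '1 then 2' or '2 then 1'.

Order 1 then 2:
  1 Regressive Voicing Assimilation: [komogizse] → [komogisse]
  2 Geminate Reduction: [komogisse] → [komogise]
  result: [komogise]
Order 2 then 1:
  2 Geminate Reduction: no change — [komogizse]
  1 Regressive Voicing Assimilation: [komogizse] → [komogisse]
  result: [komogisse]

2 then 1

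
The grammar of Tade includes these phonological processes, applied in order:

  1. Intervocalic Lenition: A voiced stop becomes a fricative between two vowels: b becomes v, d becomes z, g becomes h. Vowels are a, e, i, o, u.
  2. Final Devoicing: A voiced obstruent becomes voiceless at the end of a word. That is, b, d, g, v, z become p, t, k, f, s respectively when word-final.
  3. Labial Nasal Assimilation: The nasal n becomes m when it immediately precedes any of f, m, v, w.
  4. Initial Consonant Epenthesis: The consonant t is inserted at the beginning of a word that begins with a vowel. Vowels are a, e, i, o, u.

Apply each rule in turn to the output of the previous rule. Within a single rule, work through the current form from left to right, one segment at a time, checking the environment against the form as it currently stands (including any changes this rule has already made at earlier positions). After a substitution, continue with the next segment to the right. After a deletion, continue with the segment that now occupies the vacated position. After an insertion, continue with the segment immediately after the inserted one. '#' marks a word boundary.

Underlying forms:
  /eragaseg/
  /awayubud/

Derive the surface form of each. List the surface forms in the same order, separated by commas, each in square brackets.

[terahasek], [tawayuvut]

/eragaseg/:
  1 Intervocalic Lenition: [eragaseg] → [erahaseg]
  2 Final Devoicing: [erahaseg] → [erahasek]
  3 Labial Nasal Assimilation: no change — [erahasek]
  4 Initial Consonant Epenthesis: [erahasek] → [terahasek]
/awayubud/:
  1 Intervocalic Lenition: [awayubud] → [awayuvud]
  2 Final Devoicing: [awayuvud] → [awayuvut]
  3 Labial Nasal Assimilation: no change — [awayuvut]
  4 Initial Consonant Epenthesis: [awayuvut] → [tawayuvut]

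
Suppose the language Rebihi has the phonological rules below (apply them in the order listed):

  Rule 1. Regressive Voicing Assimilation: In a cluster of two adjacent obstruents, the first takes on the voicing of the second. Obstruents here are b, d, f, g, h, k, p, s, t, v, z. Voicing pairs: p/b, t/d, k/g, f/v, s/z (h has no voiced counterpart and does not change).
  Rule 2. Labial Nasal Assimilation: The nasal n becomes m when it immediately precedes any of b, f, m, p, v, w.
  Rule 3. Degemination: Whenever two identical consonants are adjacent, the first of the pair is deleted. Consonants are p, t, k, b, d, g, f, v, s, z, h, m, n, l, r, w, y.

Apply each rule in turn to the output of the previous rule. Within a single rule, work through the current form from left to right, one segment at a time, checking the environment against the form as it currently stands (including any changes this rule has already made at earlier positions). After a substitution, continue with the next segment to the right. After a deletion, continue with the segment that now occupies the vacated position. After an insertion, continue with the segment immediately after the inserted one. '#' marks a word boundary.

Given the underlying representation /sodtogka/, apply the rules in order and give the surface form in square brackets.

Rule 1 Regressive Voicing Assimilation: [sodtogka] → [sottokka]
Rule 2 Labial Nasal Assimilation: no change — [sottokka]
Rule 3 Degemination: [sottokka] → [sotoka]

[sotoka]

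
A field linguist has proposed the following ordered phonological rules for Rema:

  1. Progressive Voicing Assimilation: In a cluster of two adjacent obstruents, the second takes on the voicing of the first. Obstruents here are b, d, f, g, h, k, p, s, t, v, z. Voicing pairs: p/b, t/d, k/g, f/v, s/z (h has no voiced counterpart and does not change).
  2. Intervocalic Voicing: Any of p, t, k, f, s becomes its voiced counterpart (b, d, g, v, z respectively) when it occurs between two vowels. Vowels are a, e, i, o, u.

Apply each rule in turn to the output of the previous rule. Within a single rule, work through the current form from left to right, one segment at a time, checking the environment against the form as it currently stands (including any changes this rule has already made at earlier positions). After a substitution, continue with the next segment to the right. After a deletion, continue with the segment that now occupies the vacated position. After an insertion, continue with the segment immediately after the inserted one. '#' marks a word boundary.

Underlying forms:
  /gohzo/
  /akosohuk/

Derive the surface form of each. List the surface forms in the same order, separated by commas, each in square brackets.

/gohzo/:
  1 Progressive Voicing Assimilation: [gohzo] → [gohso]
  2 Intervocalic Voicing: no change — [gohso]
/akosohuk/:
  1 Progressive Voicing Assimilation: no change — [akosohuk]
  2 Intervocalic Voicing: [akosohuk] → [agozohuk]

[gohso], [agozohuk]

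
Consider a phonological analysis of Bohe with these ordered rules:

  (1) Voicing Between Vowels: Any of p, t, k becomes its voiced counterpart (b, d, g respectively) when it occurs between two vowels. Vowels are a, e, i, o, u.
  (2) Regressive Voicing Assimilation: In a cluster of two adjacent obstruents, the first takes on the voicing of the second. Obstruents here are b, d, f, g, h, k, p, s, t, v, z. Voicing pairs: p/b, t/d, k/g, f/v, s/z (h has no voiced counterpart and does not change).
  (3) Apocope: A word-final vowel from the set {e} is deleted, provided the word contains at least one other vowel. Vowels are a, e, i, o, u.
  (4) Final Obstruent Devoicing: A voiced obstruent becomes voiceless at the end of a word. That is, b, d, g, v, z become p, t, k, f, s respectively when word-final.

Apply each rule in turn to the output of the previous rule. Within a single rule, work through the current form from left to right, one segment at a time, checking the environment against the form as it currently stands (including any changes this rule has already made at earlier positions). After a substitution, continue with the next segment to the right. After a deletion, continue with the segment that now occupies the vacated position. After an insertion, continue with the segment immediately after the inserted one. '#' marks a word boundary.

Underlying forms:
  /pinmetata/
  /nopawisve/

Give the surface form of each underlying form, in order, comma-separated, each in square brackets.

[pinmedada], [nobawizf]

/pinmetata/:
  (1) Voicing Between Vowels: [pinmetata] → [pinmedada]
  (2) Regressive Voicing Assimilation: no change — [pinmedada]
  (3) Apocope: no change — [pinmedada]
  (4) Final Obstruent Devoicing: no change — [pinmedada]
/nopawisve/:
  (1) Voicing Between Vowels: [nopawisve] → [nobawisve]
  (2) Regressive Voicing Assimilation: [nobawisve] → [nobawizve]
  (3) Apocope: [nobawizve] → [nobawizv]
  (4) Final Obstruent Devoicing: [nobawizv] → [nobawizf]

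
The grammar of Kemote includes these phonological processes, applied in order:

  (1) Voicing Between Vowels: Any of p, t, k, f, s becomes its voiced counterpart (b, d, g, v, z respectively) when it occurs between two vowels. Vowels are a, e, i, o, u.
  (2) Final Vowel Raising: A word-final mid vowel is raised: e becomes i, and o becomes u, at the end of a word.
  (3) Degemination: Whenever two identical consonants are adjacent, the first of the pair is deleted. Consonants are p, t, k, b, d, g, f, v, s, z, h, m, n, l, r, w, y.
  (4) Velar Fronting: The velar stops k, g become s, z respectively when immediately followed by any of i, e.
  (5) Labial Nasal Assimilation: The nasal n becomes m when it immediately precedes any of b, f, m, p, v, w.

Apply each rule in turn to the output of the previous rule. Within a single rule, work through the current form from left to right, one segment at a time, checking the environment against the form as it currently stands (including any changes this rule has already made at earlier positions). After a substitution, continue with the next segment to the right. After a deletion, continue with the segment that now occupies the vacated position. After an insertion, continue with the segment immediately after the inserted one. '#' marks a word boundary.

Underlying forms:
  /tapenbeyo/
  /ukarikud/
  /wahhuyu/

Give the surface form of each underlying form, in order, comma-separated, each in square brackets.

[tabembeyu], [ugarigud], [wahuyu]

/tapenbeyo/:
  (1) Voicing Between Vowels: [tapenbeyo] → [tabenbeyo]
  (2) Final Vowel Raising: [tabenbeyo] → [tabenbeyu]
  (3) Degemination: no change — [tabenbeyu]
  (4) Velar Fronting: no change — [tabenbeyu]
  (5) Labial Nasal Assimilation: [tabenbeyu] → [tabembeyu]
/ukarikud/:
  (1) Voicing Between Vowels: [ukarikud] → [ugarigud]
  (2) Final Vowel Raising: no change — [ugarigud]
  (3) Degemination: no change — [ugarigud]
  (4) Velar Fronting: no change — [ugarigud]
  (5) Labial Nasal Assimilation: no change — [ugarigud]
/wahhuyu/:
  (1) Voicing Between Vowels: no change — [wahhuyu]
  (2) Final Vowel Raising: no change — [wahhuyu]
  (3) Degemination: [wahhuyu] → [wahuyu]
  (4) Velar Fronting: no change — [wahuyu]
  (5) Labial Nasal Assimilation: no change — [wahuyu]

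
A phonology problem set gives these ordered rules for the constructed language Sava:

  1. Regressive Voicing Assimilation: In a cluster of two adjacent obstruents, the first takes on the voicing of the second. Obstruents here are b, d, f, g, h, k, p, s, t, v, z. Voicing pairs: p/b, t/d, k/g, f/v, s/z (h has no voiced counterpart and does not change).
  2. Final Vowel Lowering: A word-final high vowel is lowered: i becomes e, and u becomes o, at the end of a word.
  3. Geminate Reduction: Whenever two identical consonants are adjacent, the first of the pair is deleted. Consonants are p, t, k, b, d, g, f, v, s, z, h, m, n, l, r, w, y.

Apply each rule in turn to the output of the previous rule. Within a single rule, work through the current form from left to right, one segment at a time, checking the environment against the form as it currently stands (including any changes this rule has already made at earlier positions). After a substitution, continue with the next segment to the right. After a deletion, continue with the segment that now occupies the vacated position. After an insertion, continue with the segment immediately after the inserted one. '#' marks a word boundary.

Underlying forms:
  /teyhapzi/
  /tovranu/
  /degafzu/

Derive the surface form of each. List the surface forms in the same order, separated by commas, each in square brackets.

[teyhabze], [tovrano], [degavzo]

/teyhapzi/:
  1 Regressive Voicing Assimilation: [teyhapzi] → [teyhabzi]
  2 Final Vowel Lowering: [teyhabzi] → [teyhabze]
  3 Geminate Reduction: no change — [teyhabze]
/tovranu/:
  1 Regressive Voicing Assimilation: no change — [tovranu]
  2 Final Vowel Lowering: [tovranu] → [tovrano]
  3 Geminate Reduction: no change — [tovrano]
/degafzu/:
  1 Regressive Voicing Assimilation: [degafzu] → [degavzu]
  2 Final Vowel Lowering: [degavzu] → [degavzo]
  3 Geminate Reduction: no change — [degavzo]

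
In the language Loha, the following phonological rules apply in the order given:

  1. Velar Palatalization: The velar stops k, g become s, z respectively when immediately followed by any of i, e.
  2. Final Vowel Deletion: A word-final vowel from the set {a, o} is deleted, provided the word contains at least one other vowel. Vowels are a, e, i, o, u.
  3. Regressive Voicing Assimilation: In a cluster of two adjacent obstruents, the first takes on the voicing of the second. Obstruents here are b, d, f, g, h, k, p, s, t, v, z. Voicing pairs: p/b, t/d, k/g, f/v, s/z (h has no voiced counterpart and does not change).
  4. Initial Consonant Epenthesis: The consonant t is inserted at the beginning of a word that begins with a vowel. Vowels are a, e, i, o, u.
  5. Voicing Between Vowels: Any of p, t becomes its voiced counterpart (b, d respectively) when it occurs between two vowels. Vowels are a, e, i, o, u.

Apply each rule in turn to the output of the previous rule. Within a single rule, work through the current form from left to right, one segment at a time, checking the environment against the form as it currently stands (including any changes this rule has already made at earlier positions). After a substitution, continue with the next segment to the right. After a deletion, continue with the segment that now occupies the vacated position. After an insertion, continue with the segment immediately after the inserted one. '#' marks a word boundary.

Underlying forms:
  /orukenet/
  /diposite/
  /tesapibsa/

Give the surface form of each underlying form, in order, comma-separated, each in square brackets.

[torusenet], [diboside], [tesabips]

/orukenet/:
  1 Velar Palatalization: [orukenet] → [orusenet]
  2 Final Vowel Deletion: no change — [orusenet]
  3 Regressive Voicing Assimilation: no change — [orusenet]
  4 Initial Consonant Epenthesis: [orusenet] → [torusenet]
  5 Voicing Between Vowels: no change — [torusenet]
/diposite/:
  1 Velar Palatalization: no change — [diposite]
  2 Final Vowel Deletion: no change — [diposite]
  3 Regressive Voicing Assimilation: no change — [diposite]
  4 Initial Consonant Epenthesis: no change — [diposite]
  5 Voicing Between Vowels: [diposite] → [diboside]
/tesapibsa/:
  1 Velar Palatalization: no change — [tesapibsa]
  2 Final Vowel Deletion: [tesapibsa] → [tesapibs]
  3 Regressive Voicing Assimilation: [tesapibs] → [tesapips]
  4 Initial Consonant Epenthesis: no change — [tesapips]
  5 Voicing Between Vowels: [tesapips] → [tesabips]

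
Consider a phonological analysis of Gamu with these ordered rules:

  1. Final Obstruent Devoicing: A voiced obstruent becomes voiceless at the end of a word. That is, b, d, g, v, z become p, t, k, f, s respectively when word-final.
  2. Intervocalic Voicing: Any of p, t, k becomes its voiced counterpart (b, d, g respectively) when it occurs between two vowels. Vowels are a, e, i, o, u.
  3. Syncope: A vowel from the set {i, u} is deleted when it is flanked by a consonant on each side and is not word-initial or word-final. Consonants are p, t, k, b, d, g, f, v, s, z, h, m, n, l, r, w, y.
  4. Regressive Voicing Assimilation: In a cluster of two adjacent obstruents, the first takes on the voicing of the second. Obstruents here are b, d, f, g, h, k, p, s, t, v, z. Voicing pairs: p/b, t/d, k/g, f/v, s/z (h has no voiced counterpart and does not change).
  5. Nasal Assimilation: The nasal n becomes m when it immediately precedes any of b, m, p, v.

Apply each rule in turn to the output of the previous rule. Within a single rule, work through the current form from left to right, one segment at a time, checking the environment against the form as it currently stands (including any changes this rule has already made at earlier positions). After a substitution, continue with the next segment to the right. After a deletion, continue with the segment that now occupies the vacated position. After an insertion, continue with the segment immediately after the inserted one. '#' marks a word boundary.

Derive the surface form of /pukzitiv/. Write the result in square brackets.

[pgztf]

1 Final Obstruent Devoicing: [pukzitiv] → [pukzitif]
2 Intervocalic Voicing: [pukzitif] → [pukzidif]
3 Syncope: [pukzidif] → [pkzdf]
4 Regressive Voicing Assimilation: [pkzdf] → [pgztf]
5 Nasal Assimilation: no change — [pgztf]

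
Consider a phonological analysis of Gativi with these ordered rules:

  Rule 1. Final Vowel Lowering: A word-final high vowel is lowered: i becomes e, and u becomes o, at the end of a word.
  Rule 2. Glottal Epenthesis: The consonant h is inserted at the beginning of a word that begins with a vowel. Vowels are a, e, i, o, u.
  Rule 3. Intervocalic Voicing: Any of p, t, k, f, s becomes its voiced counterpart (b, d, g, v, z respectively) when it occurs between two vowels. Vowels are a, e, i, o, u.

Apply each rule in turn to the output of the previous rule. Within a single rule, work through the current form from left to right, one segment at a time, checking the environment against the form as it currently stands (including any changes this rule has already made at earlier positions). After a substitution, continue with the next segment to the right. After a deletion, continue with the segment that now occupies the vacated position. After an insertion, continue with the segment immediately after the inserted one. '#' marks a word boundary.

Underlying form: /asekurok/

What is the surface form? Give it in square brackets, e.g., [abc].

Rule 1 Final Vowel Lowering: no change — [asekurok]
Rule 2 Glottal Epenthesis: [asekurok] → [hasekurok]
Rule 3 Intervocalic Voicing: [hasekurok] → [hazegurok]

[hazegurok]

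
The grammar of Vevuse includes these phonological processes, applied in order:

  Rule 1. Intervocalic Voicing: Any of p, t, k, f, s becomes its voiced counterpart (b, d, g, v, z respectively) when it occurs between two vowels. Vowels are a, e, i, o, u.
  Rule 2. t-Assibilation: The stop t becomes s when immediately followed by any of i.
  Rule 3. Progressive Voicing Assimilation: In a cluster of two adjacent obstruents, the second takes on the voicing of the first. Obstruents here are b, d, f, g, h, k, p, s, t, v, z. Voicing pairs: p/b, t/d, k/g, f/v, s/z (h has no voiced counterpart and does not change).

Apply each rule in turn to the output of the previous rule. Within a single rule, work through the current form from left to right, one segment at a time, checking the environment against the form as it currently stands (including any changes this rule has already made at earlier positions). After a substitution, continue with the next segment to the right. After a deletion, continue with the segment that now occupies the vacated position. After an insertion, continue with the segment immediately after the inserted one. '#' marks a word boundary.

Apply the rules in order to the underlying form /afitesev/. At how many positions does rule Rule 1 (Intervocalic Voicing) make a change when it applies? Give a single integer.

Rule 1 Intervocalic Voicing: [afitesev] → [avidezev]
Rule 2 t-Assibilation: no change — [avidezev]
Rule 3 Progressive Voicing Assimilation: no change — [avidezev]
Rule Rule 1 changed 3 position(s).

3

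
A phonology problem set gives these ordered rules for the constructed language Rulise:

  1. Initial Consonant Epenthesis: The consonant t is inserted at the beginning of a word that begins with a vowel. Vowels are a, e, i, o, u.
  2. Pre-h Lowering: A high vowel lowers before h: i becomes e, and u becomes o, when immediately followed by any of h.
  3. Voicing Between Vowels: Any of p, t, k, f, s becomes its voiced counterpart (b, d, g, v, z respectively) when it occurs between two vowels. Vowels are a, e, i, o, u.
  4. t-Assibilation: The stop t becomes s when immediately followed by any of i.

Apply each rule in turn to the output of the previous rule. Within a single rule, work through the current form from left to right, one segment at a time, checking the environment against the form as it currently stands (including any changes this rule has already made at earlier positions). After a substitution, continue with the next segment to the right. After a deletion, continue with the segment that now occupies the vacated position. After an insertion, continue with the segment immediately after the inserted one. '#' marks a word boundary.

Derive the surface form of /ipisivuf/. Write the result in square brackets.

[sibizivuf]

1 Initial Consonant Epenthesis: [ipisivuf] → [tipisivuf]
2 Pre-h Lowering: no change — [tipisivuf]
3 Voicing Between Vowels: [tipisivuf] → [tibizivuf]
4 t-Assibilation: [tibizivuf] → [sibizivuf]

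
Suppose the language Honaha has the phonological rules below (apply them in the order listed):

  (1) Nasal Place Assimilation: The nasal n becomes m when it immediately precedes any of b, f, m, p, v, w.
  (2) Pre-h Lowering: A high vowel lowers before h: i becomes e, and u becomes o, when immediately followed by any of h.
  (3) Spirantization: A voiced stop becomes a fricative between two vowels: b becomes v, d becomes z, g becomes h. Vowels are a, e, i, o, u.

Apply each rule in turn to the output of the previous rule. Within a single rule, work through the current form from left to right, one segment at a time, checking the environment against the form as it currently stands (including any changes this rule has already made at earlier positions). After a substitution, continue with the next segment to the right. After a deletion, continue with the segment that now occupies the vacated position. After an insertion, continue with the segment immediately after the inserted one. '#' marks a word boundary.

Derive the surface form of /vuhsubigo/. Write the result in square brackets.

(1) Nasal Place Assimilation: no change — [vuhsubigo]
(2) Pre-h Lowering: [vuhsubigo] → [vohsubigo]
(3) Spirantization: [vohsubigo] → [vohsuviho]

[vohsuviho]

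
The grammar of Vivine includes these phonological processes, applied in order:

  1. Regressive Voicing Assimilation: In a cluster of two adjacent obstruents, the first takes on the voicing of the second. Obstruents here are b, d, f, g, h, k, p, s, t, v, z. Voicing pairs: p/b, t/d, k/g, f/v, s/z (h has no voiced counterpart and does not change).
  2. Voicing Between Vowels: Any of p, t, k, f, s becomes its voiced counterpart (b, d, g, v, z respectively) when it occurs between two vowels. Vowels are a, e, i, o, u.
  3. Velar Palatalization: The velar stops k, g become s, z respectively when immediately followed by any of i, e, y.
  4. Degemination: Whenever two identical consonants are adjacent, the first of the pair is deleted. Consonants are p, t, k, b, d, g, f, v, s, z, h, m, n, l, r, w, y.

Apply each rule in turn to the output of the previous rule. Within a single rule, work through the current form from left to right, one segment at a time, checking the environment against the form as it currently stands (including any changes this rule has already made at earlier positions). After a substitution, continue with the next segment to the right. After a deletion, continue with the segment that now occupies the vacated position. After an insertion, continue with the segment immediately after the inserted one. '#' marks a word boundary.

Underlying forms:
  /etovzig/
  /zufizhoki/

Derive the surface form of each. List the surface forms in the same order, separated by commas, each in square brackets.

/etovzig/:
  1 Regressive Voicing Assimilation: no change — [etovzig]
  2 Voicing Between Vowels: [etovzig] → [edovzig]
  3 Velar Palatalization: no change — [edovzig]
  4 Degemination: no change — [edovzig]
/zufizhoki/:
  1 Regressive Voicing Assimilation: [zufizhoki] → [zufishoki]
  2 Voicing Between Vowels: [zufishoki] → [zuvishogi]
  3 Velar Palatalization: [zuvishogi] → [zuvishozi]
  4 Degemination: no change — [zuvishozi]

[edovzig], [zuvishozi]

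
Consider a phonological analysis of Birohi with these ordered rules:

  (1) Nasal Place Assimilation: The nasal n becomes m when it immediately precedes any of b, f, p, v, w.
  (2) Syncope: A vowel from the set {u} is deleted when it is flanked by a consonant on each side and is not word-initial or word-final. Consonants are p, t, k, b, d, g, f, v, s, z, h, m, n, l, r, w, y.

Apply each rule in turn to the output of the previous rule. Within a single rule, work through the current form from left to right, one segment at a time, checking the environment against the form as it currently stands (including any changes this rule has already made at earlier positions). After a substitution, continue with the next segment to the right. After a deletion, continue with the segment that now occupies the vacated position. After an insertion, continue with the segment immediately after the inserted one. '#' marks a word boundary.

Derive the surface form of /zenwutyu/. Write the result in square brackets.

[zemwtyu]

(1) Nasal Place Assimilation: [zenwutyu] → [zemwutyu]
(2) Syncope: [zemwutyu] → [zemwtyu]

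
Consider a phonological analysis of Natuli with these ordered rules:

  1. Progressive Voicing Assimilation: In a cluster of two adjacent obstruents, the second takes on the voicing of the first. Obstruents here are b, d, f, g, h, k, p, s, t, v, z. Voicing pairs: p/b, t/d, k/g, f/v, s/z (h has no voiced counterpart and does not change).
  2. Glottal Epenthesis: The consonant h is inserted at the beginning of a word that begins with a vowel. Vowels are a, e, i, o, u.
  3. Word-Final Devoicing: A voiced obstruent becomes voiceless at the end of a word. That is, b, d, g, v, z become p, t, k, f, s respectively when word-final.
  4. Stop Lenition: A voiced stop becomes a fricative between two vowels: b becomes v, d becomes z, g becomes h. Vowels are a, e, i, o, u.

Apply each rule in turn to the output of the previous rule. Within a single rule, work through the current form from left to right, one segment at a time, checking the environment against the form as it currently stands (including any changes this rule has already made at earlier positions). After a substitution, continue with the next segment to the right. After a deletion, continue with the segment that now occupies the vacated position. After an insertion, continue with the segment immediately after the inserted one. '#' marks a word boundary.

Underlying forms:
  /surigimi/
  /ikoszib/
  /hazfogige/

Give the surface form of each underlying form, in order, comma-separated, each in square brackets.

/surigimi/:
  1 Progressive Voicing Assimilation: no change — [surigimi]
  2 Glottal Epenthesis: no change — [surigimi]
  3 Word-Final Devoicing: no change — [surigimi]
  4 Stop Lenition: [surigimi] → [surihimi]
/ikoszib/:
  1 Progressive Voicing Assimilation: [ikoszib] → [ikossib]
  2 Glottal Epenthesis: [ikossib] → [hikossib]
  3 Word-Final Devoicing: [hikossib] → [hikossip]
  4 Stop Lenition: no change — [hikossip]
/hazfogige/:
  1 Progressive Voicing Assimilation: [hazfogige] → [hazvogige]
  2 Glottal Epenthesis: no change — [hazvogige]
  3 Word-Final Devoicing: no change — [hazvogige]
  4 Stop Lenition: [hazvogige] → [hazvohihe]

[surihimi], [hikossip], [hazvohihe]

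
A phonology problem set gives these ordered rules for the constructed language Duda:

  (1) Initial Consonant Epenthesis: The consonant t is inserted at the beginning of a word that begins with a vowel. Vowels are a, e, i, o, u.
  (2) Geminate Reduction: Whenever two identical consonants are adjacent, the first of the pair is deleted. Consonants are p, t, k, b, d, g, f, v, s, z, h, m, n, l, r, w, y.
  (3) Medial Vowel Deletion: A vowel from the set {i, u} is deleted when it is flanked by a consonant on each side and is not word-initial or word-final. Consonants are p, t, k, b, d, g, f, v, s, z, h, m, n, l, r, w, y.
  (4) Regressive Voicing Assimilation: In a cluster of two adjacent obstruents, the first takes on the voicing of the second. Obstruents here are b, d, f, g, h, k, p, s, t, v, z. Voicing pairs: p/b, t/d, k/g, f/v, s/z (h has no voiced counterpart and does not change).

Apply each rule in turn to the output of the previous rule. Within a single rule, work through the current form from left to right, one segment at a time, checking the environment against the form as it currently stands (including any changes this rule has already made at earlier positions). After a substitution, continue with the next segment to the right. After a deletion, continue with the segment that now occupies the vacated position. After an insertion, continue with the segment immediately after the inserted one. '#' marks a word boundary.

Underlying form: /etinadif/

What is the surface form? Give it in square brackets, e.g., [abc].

[tetnatf]

(1) Initial Consonant Epenthesis: [etinadif] → [tetinadif]
(2) Geminate Reduction: no change — [tetinadif]
(3) Medial Vowel Deletion: [tetinadif] → [tetnadf]
(4) Regressive Voicing Assimilation: [tetnadf] → [tetnatf]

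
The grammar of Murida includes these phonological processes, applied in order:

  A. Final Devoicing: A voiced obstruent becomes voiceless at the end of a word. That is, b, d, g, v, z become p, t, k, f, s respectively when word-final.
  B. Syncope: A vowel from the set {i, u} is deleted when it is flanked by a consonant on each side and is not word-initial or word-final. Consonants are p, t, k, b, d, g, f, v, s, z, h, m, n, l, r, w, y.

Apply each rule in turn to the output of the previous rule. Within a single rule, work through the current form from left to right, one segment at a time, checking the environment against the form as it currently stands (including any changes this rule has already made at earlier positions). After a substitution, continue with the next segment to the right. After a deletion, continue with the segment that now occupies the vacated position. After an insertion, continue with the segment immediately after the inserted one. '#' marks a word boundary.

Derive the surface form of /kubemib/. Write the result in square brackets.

[kbemp]

A Final Devoicing: [kubemib] → [kubemip]
B Syncope: [kubemip] → [kbemp]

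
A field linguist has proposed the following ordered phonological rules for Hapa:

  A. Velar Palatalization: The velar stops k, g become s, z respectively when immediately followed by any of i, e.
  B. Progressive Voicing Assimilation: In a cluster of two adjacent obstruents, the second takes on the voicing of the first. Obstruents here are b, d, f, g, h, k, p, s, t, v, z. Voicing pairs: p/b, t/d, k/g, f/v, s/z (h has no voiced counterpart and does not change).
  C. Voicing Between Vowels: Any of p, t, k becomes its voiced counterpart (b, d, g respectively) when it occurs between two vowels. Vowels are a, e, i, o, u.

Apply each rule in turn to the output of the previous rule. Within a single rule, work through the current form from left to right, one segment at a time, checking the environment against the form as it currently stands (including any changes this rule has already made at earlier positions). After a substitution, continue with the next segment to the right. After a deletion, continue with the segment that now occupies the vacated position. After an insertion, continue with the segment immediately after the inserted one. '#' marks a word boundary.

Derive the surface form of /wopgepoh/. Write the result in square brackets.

[wopseboh]

A Velar Palatalization: [wopgepoh] → [wopzepoh]
B Progressive Voicing Assimilation: [wopzepoh] → [wopsepoh]
C Voicing Between Vowels: [wopsepoh] → [wopseboh]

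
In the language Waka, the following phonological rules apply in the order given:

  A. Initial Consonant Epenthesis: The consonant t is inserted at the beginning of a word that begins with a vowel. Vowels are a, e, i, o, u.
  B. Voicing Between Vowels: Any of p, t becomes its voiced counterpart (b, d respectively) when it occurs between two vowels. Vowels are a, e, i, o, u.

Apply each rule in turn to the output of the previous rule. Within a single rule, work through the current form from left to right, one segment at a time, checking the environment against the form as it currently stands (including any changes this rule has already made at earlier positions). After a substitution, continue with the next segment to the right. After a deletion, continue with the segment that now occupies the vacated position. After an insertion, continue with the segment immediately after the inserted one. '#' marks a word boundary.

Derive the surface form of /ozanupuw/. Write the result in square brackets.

[tozanubuw]

A Initial Consonant Epenthesis: [ozanupuw] → [tozanupuw]
B Voicing Between Vowels: [tozanupuw] → [tozanubuw]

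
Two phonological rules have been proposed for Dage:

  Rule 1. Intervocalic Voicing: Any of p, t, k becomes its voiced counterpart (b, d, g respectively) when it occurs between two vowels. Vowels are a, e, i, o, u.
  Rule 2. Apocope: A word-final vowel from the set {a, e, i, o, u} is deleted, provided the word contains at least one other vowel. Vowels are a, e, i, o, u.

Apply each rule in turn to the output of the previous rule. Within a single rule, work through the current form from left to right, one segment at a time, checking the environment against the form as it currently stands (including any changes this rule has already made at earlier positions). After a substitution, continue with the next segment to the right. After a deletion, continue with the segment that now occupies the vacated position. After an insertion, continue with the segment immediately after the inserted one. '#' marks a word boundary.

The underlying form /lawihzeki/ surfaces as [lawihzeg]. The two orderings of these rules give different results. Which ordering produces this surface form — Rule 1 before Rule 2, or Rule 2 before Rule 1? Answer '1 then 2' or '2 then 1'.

1 then 2

Order 1 then 2:
  1 Intervocalic Voicing: [lawihzeki] → [lawihzegi]
  2 Apocope: [lawihzegi] → [lawihzeg]
  result: [lawihzeg]
Order 2 then 1:
  2 Apocope: [lawihzeki] → [lawihzek]
  1 Intervocalic Voicing: no change — [lawihzek]
  result: [lawihzek]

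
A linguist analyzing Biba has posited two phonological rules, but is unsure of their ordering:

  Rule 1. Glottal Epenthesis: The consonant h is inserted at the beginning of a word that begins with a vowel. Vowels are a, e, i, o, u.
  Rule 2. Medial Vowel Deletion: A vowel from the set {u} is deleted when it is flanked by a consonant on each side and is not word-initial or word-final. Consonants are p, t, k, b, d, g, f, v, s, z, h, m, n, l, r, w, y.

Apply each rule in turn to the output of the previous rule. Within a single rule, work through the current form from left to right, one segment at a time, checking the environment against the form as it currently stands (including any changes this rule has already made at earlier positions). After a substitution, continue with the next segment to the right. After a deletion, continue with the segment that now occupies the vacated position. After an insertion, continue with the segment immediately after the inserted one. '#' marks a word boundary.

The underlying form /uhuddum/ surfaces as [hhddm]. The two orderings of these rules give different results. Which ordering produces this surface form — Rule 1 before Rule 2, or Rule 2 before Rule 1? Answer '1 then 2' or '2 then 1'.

Order 1 then 2:
  1 Glottal Epenthesis: [uhuddum] → [huhuddum]
  2 Medial Vowel Deletion: [huhuddum] → [hhddm]
  result: [hhddm]
Order 2 then 1:
  2 Medial Vowel Deletion: [uhuddum] → [uhddm]
  1 Glottal Epenthesis: [uhddm] → [huhddm]
  result: [huhddm]

1 then 2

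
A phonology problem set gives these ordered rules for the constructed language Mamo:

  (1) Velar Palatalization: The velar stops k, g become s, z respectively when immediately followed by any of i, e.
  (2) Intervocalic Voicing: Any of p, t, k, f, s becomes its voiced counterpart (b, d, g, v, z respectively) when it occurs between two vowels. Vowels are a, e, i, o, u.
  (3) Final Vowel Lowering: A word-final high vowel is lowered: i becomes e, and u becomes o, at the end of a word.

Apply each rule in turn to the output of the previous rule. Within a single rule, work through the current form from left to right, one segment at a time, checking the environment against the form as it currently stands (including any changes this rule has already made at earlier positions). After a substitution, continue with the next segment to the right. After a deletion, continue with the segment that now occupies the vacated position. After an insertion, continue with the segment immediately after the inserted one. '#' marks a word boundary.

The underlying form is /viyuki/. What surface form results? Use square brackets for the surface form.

(1) Velar Palatalization: [viyuki] → [viyusi]
(2) Intervocalic Voicing: [viyusi] → [viyuzi]
(3) Final Vowel Lowering: [viyuzi] → [viyuze]

[viyuze]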